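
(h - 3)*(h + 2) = h^2 - h - 6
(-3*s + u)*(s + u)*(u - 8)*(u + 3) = -3*s^2*u^2 + 15*s^2*u + 72*s^2 - 2*s*u^3 + 10*s*u^2 + 48*s*u + u^4 - 5*u^3 - 24*u^2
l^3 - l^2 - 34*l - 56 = (l - 7)*(l + 2)*(l + 4)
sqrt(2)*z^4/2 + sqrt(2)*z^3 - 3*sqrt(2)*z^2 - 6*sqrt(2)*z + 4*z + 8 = (z - sqrt(2))^2*(z + 2*sqrt(2))*(sqrt(2)*z/2 + sqrt(2))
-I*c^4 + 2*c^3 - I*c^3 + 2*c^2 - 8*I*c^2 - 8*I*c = c*(c - 2*I)*(c + 4*I)*(-I*c - I)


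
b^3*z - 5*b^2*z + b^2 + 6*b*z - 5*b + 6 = (b - 3)*(b - 2)*(b*z + 1)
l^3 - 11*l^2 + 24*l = l*(l - 8)*(l - 3)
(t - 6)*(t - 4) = t^2 - 10*t + 24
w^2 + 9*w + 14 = (w + 2)*(w + 7)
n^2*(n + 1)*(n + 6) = n^4 + 7*n^3 + 6*n^2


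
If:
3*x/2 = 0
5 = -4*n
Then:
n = -5/4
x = 0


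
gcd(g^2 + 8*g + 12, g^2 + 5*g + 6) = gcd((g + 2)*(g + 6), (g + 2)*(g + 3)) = g + 2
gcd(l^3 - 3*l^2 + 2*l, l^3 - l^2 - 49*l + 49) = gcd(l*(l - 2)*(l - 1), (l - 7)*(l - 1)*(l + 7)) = l - 1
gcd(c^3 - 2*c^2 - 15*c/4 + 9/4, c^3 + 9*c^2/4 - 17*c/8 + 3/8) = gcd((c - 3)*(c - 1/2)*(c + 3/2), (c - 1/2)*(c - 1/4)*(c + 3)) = c - 1/2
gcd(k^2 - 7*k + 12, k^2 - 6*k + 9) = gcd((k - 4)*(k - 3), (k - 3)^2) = k - 3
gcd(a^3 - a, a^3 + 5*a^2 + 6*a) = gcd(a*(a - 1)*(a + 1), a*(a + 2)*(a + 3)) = a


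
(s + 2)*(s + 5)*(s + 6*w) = s^3 + 6*s^2*w + 7*s^2 + 42*s*w + 10*s + 60*w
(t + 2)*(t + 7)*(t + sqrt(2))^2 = t^4 + 2*sqrt(2)*t^3 + 9*t^3 + 16*t^2 + 18*sqrt(2)*t^2 + 18*t + 28*sqrt(2)*t + 28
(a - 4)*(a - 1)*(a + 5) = a^3 - 21*a + 20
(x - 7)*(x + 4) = x^2 - 3*x - 28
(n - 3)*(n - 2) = n^2 - 5*n + 6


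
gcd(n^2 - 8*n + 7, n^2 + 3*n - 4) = n - 1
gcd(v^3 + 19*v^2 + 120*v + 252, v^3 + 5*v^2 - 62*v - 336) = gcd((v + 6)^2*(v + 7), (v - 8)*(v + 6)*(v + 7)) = v^2 + 13*v + 42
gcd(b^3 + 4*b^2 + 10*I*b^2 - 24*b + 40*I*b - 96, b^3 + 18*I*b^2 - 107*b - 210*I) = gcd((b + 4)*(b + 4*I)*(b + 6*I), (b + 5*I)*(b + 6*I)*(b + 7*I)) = b + 6*I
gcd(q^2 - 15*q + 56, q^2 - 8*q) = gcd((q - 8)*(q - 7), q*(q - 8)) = q - 8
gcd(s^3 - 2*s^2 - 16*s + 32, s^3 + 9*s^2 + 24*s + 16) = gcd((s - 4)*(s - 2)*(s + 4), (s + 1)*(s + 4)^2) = s + 4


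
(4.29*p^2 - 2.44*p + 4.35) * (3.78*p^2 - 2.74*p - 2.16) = 16.2162*p^4 - 20.9778*p^3 + 13.8622*p^2 - 6.6486*p - 9.396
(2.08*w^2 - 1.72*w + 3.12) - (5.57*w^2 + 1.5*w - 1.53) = -3.49*w^2 - 3.22*w + 4.65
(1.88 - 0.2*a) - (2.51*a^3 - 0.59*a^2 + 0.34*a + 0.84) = -2.51*a^3 + 0.59*a^2 - 0.54*a + 1.04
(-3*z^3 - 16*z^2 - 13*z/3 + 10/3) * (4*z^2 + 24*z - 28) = -12*z^5 - 136*z^4 - 952*z^3/3 + 1072*z^2/3 + 604*z/3 - 280/3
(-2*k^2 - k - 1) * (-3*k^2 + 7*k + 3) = 6*k^4 - 11*k^3 - 10*k^2 - 10*k - 3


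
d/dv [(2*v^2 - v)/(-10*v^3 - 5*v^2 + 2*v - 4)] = (20*v^4 - 20*v^3 - v^2 - 16*v + 4)/(100*v^6 + 100*v^5 - 15*v^4 + 60*v^3 + 44*v^2 - 16*v + 16)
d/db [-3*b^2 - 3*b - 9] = -6*b - 3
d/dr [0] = 0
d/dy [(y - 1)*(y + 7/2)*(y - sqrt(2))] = 3*y^2 - 2*sqrt(2)*y + 5*y - 5*sqrt(2)/2 - 7/2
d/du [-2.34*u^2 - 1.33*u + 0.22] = -4.68*u - 1.33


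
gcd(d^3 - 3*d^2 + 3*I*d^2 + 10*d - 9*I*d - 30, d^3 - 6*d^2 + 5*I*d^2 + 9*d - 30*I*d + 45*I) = d^2 + d*(-3 + 5*I) - 15*I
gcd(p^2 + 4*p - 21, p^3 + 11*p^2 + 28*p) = p + 7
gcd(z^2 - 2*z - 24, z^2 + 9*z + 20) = z + 4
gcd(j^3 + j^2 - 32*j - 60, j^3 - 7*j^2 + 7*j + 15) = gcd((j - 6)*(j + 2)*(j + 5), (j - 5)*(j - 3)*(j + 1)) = 1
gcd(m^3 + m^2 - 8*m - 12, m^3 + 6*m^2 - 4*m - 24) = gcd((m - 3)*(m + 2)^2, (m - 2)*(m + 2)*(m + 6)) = m + 2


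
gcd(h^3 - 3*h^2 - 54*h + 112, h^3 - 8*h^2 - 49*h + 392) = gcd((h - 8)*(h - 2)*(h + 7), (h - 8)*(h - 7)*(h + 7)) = h^2 - h - 56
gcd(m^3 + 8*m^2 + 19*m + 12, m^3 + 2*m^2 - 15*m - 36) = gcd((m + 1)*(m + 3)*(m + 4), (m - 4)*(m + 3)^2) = m + 3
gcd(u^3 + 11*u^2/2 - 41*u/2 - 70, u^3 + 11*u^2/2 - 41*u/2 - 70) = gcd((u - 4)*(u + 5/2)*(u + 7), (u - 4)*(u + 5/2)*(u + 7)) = u^3 + 11*u^2/2 - 41*u/2 - 70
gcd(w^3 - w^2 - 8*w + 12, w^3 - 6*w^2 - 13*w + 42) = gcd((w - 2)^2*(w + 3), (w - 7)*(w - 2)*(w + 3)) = w^2 + w - 6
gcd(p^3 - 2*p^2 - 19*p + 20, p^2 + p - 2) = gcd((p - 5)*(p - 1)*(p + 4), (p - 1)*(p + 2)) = p - 1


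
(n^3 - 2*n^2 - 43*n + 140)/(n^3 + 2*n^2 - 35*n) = (n - 4)/n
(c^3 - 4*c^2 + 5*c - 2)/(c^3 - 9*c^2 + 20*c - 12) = (c - 1)/(c - 6)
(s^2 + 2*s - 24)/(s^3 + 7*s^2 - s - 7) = (s^2 + 2*s - 24)/(s^3 + 7*s^2 - s - 7)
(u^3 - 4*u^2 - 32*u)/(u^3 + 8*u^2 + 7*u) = (u^2 - 4*u - 32)/(u^2 + 8*u + 7)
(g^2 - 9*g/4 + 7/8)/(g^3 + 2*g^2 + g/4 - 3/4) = (4*g - 7)/(2*(2*g^2 + 5*g + 3))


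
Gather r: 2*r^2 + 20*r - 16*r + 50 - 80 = 2*r^2 + 4*r - 30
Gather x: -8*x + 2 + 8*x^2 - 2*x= 8*x^2 - 10*x + 2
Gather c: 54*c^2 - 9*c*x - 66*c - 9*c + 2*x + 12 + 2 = 54*c^2 + c*(-9*x - 75) + 2*x + 14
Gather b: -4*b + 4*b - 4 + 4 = 0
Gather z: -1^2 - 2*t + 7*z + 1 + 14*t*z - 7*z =14*t*z - 2*t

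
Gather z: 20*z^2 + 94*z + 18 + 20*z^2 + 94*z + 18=40*z^2 + 188*z + 36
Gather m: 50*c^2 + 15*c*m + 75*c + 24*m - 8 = 50*c^2 + 75*c + m*(15*c + 24) - 8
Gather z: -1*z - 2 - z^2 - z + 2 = -z^2 - 2*z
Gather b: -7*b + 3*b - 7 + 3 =-4*b - 4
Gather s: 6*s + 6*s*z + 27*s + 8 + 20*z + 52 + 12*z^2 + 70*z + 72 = s*(6*z + 33) + 12*z^2 + 90*z + 132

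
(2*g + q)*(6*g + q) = 12*g^2 + 8*g*q + q^2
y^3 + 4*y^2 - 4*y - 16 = (y - 2)*(y + 2)*(y + 4)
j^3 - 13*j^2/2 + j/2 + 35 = (j - 5)*(j - 7/2)*(j + 2)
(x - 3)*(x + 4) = x^2 + x - 12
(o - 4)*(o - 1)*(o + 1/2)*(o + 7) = o^4 + 5*o^3/2 - 30*o^2 + 25*o/2 + 14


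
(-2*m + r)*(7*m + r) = -14*m^2 + 5*m*r + r^2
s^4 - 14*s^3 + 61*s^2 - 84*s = s*(s - 7)*(s - 4)*(s - 3)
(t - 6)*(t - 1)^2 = t^3 - 8*t^2 + 13*t - 6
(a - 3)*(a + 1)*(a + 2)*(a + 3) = a^4 + 3*a^3 - 7*a^2 - 27*a - 18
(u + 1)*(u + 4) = u^2 + 5*u + 4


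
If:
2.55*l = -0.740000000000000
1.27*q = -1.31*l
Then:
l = -0.29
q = 0.30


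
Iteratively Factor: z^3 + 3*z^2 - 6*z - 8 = (z + 1)*(z^2 + 2*z - 8) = (z - 2)*(z + 1)*(z + 4)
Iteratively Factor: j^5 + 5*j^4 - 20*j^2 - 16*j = (j)*(j^4 + 5*j^3 - 20*j - 16) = j*(j + 2)*(j^3 + 3*j^2 - 6*j - 8) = j*(j - 2)*(j + 2)*(j^2 + 5*j + 4) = j*(j - 2)*(j + 2)*(j + 4)*(j + 1)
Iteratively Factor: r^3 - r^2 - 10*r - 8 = (r - 4)*(r^2 + 3*r + 2) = (r - 4)*(r + 2)*(r + 1)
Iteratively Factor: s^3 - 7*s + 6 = (s - 1)*(s^2 + s - 6) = (s - 1)*(s + 3)*(s - 2)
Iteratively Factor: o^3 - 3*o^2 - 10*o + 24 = (o - 2)*(o^2 - o - 12) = (o - 2)*(o + 3)*(o - 4)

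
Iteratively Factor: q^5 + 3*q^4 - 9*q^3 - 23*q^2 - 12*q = (q)*(q^4 + 3*q^3 - 9*q^2 - 23*q - 12) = q*(q + 1)*(q^3 + 2*q^2 - 11*q - 12) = q*(q + 1)*(q + 4)*(q^2 - 2*q - 3) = q*(q - 3)*(q + 1)*(q + 4)*(q + 1)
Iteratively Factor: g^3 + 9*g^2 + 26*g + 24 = (g + 3)*(g^2 + 6*g + 8) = (g + 2)*(g + 3)*(g + 4)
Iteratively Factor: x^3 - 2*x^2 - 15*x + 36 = (x + 4)*(x^2 - 6*x + 9) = (x - 3)*(x + 4)*(x - 3)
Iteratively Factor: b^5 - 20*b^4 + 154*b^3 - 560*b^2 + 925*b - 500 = (b - 4)*(b^4 - 16*b^3 + 90*b^2 - 200*b + 125) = (b - 5)*(b - 4)*(b^3 - 11*b^2 + 35*b - 25) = (b - 5)*(b - 4)*(b - 1)*(b^2 - 10*b + 25) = (b - 5)^2*(b - 4)*(b - 1)*(b - 5)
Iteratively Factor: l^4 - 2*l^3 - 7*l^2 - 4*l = (l - 4)*(l^3 + 2*l^2 + l) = (l - 4)*(l + 1)*(l^2 + l) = (l - 4)*(l + 1)^2*(l)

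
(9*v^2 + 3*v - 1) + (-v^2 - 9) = 8*v^2 + 3*v - 10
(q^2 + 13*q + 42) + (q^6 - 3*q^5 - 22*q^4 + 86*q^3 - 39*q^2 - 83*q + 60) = q^6 - 3*q^5 - 22*q^4 + 86*q^3 - 38*q^2 - 70*q + 102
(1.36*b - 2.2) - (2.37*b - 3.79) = 1.59 - 1.01*b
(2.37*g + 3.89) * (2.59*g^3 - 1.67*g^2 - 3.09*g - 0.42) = 6.1383*g^4 + 6.1172*g^3 - 13.8196*g^2 - 13.0155*g - 1.6338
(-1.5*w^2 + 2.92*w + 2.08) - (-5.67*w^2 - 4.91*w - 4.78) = 4.17*w^2 + 7.83*w + 6.86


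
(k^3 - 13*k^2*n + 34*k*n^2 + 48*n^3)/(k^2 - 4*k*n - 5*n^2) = (k^2 - 14*k*n + 48*n^2)/(k - 5*n)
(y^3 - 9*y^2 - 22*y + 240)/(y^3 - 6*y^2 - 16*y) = (y^2 - y - 30)/(y*(y + 2))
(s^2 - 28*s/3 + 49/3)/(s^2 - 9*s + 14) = (s - 7/3)/(s - 2)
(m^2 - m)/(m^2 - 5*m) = (m - 1)/(m - 5)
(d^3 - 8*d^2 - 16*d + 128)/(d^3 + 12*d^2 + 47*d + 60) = (d^2 - 12*d + 32)/(d^2 + 8*d + 15)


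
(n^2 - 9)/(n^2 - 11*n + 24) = (n + 3)/(n - 8)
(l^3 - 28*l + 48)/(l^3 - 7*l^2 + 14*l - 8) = (l + 6)/(l - 1)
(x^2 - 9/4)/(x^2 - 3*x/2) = (x + 3/2)/x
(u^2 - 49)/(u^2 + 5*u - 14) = (u - 7)/(u - 2)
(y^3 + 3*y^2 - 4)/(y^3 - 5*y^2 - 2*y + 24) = (y^2 + y - 2)/(y^2 - 7*y + 12)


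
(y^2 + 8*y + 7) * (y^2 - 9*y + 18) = y^4 - y^3 - 47*y^2 + 81*y + 126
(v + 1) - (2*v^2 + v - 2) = 3 - 2*v^2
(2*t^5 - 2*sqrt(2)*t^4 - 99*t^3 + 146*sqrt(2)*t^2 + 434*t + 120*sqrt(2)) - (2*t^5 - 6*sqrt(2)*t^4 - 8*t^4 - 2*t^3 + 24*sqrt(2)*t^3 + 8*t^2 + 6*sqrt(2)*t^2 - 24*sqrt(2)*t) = 4*sqrt(2)*t^4 + 8*t^4 - 97*t^3 - 24*sqrt(2)*t^3 - 8*t^2 + 140*sqrt(2)*t^2 + 24*sqrt(2)*t + 434*t + 120*sqrt(2)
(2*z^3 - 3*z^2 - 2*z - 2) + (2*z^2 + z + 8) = 2*z^3 - z^2 - z + 6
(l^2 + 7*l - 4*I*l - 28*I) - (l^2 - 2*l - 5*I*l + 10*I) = 9*l + I*l - 38*I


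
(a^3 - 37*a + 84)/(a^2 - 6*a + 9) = (a^2 + 3*a - 28)/(a - 3)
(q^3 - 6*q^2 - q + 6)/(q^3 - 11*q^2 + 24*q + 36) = (q - 1)/(q - 6)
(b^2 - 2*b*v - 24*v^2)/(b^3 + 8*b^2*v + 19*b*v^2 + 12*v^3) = (b - 6*v)/(b^2 + 4*b*v + 3*v^2)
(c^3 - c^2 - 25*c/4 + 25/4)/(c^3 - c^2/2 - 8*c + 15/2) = (c + 5/2)/(c + 3)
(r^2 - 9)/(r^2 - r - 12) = (r - 3)/(r - 4)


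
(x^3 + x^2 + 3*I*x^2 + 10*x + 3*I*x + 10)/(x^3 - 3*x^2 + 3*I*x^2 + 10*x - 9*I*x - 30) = (x + 1)/(x - 3)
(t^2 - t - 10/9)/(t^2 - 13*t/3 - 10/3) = (t - 5/3)/(t - 5)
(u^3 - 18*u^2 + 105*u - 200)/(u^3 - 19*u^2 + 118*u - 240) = (u - 5)/(u - 6)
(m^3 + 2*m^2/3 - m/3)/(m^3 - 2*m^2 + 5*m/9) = 3*(m + 1)/(3*m - 5)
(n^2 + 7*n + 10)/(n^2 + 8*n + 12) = (n + 5)/(n + 6)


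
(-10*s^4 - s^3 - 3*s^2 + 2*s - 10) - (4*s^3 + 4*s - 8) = -10*s^4 - 5*s^3 - 3*s^2 - 2*s - 2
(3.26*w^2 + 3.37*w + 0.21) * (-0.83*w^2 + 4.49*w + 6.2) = -2.7058*w^4 + 11.8403*w^3 + 35.169*w^2 + 21.8369*w + 1.302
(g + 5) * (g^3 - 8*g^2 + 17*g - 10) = g^4 - 3*g^3 - 23*g^2 + 75*g - 50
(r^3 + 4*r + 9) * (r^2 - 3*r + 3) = r^5 - 3*r^4 + 7*r^3 - 3*r^2 - 15*r + 27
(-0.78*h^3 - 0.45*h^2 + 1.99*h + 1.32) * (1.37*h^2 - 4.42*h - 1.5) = -1.0686*h^5 + 2.8311*h^4 + 5.8853*h^3 - 6.3124*h^2 - 8.8194*h - 1.98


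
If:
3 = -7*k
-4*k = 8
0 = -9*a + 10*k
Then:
No Solution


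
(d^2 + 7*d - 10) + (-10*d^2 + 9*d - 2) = -9*d^2 + 16*d - 12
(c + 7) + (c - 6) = 2*c + 1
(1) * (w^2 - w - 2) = w^2 - w - 2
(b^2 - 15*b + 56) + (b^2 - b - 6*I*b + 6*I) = 2*b^2 - 16*b - 6*I*b + 56 + 6*I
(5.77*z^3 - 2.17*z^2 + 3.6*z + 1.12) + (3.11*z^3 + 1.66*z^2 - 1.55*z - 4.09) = 8.88*z^3 - 0.51*z^2 + 2.05*z - 2.97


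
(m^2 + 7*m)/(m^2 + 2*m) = (m + 7)/(m + 2)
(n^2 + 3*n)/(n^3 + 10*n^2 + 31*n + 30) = n/(n^2 + 7*n + 10)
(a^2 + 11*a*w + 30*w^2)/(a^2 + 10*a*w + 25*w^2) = (a + 6*w)/(a + 5*w)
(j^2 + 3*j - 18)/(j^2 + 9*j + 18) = (j - 3)/(j + 3)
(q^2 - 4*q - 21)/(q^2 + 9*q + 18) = (q - 7)/(q + 6)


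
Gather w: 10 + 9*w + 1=9*w + 11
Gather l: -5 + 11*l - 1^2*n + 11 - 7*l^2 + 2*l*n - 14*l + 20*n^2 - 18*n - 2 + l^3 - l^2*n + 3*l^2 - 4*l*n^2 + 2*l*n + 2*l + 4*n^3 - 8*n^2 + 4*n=l^3 + l^2*(-n - 4) + l*(-4*n^2 + 4*n - 1) + 4*n^3 + 12*n^2 - 15*n + 4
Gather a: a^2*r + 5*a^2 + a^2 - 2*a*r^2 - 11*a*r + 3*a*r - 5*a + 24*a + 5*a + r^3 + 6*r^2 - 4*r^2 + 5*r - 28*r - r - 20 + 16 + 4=a^2*(r + 6) + a*(-2*r^2 - 8*r + 24) + r^3 + 2*r^2 - 24*r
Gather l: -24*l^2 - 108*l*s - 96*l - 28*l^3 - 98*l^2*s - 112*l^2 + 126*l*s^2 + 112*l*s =-28*l^3 + l^2*(-98*s - 136) + l*(126*s^2 + 4*s - 96)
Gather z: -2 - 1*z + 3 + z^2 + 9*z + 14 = z^2 + 8*z + 15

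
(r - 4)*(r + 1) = r^2 - 3*r - 4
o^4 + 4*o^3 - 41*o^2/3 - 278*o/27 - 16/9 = (o - 8/3)*(o + 1/3)^2*(o + 6)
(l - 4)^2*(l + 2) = l^3 - 6*l^2 + 32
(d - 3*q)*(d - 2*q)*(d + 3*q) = d^3 - 2*d^2*q - 9*d*q^2 + 18*q^3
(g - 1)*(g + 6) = g^2 + 5*g - 6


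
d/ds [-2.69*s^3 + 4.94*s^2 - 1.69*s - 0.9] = -8.07*s^2 + 9.88*s - 1.69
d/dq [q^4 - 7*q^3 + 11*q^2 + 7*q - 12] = 4*q^3 - 21*q^2 + 22*q + 7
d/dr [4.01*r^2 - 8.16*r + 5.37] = 8.02*r - 8.16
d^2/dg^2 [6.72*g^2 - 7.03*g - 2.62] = 13.4400000000000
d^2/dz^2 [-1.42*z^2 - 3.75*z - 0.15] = -2.84000000000000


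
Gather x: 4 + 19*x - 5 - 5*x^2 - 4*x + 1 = -5*x^2 + 15*x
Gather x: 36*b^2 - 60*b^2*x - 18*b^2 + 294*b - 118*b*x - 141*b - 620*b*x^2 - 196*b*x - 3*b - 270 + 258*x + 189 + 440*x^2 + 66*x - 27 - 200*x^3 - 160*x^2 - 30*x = 18*b^2 + 150*b - 200*x^3 + x^2*(280 - 620*b) + x*(-60*b^2 - 314*b + 294) - 108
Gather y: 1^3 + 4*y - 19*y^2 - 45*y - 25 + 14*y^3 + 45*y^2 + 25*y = 14*y^3 + 26*y^2 - 16*y - 24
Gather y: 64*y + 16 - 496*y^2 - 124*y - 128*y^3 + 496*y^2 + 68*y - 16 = -128*y^3 + 8*y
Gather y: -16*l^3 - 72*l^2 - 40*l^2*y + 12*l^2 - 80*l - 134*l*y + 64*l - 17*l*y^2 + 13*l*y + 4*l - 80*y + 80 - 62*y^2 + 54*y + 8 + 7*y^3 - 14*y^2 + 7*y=-16*l^3 - 60*l^2 - 12*l + 7*y^3 + y^2*(-17*l - 76) + y*(-40*l^2 - 121*l - 19) + 88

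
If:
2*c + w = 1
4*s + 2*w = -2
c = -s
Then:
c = 1/2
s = -1/2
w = 0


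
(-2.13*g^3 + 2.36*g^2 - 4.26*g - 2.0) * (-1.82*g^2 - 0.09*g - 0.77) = 3.8766*g^5 - 4.1035*g^4 + 9.1809*g^3 + 2.2062*g^2 + 3.4602*g + 1.54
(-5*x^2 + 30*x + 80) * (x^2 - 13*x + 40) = -5*x^4 + 95*x^3 - 510*x^2 + 160*x + 3200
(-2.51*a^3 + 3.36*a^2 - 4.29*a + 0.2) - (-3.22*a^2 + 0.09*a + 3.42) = -2.51*a^3 + 6.58*a^2 - 4.38*a - 3.22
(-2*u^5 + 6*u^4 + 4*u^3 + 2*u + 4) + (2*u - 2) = -2*u^5 + 6*u^4 + 4*u^3 + 4*u + 2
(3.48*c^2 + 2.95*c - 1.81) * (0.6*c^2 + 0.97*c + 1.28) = 2.088*c^4 + 5.1456*c^3 + 6.2299*c^2 + 2.0203*c - 2.3168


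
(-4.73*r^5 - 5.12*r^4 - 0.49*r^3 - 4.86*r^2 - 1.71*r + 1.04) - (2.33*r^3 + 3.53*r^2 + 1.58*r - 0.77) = -4.73*r^5 - 5.12*r^4 - 2.82*r^3 - 8.39*r^2 - 3.29*r + 1.81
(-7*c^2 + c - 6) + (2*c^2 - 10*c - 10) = -5*c^2 - 9*c - 16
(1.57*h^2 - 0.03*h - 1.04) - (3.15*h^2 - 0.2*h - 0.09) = -1.58*h^2 + 0.17*h - 0.95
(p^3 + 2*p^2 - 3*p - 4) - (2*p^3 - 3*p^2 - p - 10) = -p^3 + 5*p^2 - 2*p + 6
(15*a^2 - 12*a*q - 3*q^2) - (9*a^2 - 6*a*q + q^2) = 6*a^2 - 6*a*q - 4*q^2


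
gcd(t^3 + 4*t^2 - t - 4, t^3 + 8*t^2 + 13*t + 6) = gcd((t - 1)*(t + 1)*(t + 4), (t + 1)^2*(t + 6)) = t + 1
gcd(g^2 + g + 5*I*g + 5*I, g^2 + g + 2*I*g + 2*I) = g + 1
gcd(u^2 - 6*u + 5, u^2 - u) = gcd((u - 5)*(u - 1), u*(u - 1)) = u - 1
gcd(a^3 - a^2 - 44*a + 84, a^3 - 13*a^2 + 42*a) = a - 6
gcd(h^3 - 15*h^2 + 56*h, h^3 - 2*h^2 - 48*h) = h^2 - 8*h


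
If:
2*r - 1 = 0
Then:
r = 1/2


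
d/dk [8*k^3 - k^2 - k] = 24*k^2 - 2*k - 1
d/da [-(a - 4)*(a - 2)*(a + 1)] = -3*a^2 + 10*a - 2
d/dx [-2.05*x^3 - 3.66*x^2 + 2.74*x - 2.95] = -6.15*x^2 - 7.32*x + 2.74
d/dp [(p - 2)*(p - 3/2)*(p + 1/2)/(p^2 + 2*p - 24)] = (p^4 + 4*p^3 - 317*p^2/4 + 141*p - 33)/(p^4 + 4*p^3 - 44*p^2 - 96*p + 576)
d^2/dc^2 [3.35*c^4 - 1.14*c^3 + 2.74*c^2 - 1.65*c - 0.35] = 40.2*c^2 - 6.84*c + 5.48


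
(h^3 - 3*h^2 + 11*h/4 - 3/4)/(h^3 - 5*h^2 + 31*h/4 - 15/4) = (2*h - 1)/(2*h - 5)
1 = 1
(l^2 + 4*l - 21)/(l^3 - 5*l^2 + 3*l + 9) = (l + 7)/(l^2 - 2*l - 3)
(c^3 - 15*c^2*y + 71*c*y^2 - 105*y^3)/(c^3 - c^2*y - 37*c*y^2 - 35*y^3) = (c^2 - 8*c*y + 15*y^2)/(c^2 + 6*c*y + 5*y^2)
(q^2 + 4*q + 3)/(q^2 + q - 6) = (q + 1)/(q - 2)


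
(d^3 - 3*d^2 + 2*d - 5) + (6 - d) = d^3 - 3*d^2 + d + 1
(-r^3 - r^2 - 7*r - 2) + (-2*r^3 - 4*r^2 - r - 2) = -3*r^3 - 5*r^2 - 8*r - 4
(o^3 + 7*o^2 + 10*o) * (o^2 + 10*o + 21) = o^5 + 17*o^4 + 101*o^3 + 247*o^2 + 210*o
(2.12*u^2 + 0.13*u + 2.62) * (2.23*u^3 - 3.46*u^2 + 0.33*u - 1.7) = 4.7276*u^5 - 7.0453*u^4 + 6.0924*u^3 - 12.6263*u^2 + 0.6436*u - 4.454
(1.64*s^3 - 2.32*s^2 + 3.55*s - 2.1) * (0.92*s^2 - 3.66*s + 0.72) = 1.5088*s^5 - 8.1368*s^4 + 12.938*s^3 - 16.5954*s^2 + 10.242*s - 1.512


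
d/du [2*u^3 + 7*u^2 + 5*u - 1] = 6*u^2 + 14*u + 5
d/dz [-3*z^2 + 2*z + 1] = 2 - 6*z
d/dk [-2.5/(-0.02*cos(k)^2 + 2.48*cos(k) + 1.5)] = (0.1*cos(k) - 6.2)*sin(k)/(-0.02*cos(k)^2 + 2.48*cos(k) + 1.5)^2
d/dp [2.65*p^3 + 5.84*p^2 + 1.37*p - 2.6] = 7.95*p^2 + 11.68*p + 1.37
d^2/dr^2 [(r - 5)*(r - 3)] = 2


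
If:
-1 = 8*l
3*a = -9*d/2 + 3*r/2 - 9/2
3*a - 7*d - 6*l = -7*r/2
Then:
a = -7*r/46 - 93/92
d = 10*r/23 - 15/46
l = -1/8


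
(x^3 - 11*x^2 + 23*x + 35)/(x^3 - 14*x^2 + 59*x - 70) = (x + 1)/(x - 2)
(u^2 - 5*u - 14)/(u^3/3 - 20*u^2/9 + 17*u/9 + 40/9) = 9*(u^2 - 5*u - 14)/(3*u^3 - 20*u^2 + 17*u + 40)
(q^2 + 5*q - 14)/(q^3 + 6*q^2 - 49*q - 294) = (q - 2)/(q^2 - q - 42)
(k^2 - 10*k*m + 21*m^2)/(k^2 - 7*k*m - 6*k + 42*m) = (k - 3*m)/(k - 6)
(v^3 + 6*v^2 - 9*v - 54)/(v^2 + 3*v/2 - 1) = 2*(v^3 + 6*v^2 - 9*v - 54)/(2*v^2 + 3*v - 2)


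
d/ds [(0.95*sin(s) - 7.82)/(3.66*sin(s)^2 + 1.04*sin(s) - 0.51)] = (-3.477*sin(s)^2 + 57.2424*sin(s) + 7.6483)*cos(s)/(13.3956*sin(s)^4 + 7.6128*sin(s)^3 - 2.6516*sin(s)^2 - 1.0608*sin(s) + 0.2601)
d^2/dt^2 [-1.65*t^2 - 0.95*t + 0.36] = -3.30000000000000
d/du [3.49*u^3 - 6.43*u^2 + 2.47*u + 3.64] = 10.47*u^2 - 12.86*u + 2.47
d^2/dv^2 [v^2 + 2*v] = 2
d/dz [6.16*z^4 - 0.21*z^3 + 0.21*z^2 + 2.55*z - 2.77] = 24.64*z^3 - 0.63*z^2 + 0.42*z + 2.55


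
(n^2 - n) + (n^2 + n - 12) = 2*n^2 - 12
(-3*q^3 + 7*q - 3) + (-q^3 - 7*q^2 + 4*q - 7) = -4*q^3 - 7*q^2 + 11*q - 10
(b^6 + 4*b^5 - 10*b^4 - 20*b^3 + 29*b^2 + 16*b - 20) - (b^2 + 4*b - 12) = b^6 + 4*b^5 - 10*b^4 - 20*b^3 + 28*b^2 + 12*b - 8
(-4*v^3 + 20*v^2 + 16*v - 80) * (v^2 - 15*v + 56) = -4*v^5 + 80*v^4 - 508*v^3 + 800*v^2 + 2096*v - 4480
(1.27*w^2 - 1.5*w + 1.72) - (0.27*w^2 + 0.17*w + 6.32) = 1.0*w^2 - 1.67*w - 4.6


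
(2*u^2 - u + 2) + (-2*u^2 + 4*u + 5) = 3*u + 7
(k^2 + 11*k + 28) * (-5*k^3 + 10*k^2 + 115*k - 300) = -5*k^5 - 45*k^4 + 85*k^3 + 1245*k^2 - 80*k - 8400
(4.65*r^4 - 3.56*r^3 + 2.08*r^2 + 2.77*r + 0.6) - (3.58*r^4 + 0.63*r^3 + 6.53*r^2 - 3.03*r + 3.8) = 1.07*r^4 - 4.19*r^3 - 4.45*r^2 + 5.8*r - 3.2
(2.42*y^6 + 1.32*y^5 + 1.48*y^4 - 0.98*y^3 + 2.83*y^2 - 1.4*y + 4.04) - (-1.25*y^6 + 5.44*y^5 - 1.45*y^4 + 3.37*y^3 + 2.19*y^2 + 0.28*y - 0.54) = 3.67*y^6 - 4.12*y^5 + 2.93*y^4 - 4.35*y^3 + 0.64*y^2 - 1.68*y + 4.58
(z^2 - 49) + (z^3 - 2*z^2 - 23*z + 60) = z^3 - z^2 - 23*z + 11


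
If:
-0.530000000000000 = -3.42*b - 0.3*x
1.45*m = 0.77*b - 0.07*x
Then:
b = 0.154970760233918 - 0.087719298245614*x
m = 0.0822948175035289 - 0.0948578342407743*x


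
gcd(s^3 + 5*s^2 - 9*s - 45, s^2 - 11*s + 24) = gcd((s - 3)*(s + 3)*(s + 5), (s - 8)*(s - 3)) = s - 3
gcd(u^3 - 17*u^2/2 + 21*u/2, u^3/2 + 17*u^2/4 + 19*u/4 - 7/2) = 1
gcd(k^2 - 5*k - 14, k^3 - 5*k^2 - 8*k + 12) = k + 2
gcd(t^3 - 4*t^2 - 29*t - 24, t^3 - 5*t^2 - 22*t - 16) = t^2 - 7*t - 8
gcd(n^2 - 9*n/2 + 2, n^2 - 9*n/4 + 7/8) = n - 1/2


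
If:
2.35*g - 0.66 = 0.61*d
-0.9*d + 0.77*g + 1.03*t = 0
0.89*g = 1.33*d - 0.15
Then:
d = 0.36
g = 0.38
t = 0.04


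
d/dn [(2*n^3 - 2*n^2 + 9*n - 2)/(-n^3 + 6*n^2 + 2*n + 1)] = (10*n^4 + 26*n^3 - 58*n^2 + 20*n + 13)/(n^6 - 12*n^5 + 32*n^4 + 22*n^3 + 16*n^2 + 4*n + 1)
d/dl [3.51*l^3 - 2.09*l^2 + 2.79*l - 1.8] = 10.53*l^2 - 4.18*l + 2.79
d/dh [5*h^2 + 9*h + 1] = 10*h + 9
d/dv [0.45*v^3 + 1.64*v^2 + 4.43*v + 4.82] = 1.35*v^2 + 3.28*v + 4.43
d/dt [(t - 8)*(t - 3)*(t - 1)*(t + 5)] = 4*t^3 - 21*t^2 - 50*t + 151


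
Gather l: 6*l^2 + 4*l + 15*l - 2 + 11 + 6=6*l^2 + 19*l + 15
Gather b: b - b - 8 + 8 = 0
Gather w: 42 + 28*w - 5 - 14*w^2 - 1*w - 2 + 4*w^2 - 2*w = -10*w^2 + 25*w + 35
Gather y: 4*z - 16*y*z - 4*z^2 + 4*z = -16*y*z - 4*z^2 + 8*z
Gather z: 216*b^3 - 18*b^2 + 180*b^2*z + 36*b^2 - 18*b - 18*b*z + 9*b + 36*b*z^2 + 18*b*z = 216*b^3 + 180*b^2*z + 18*b^2 + 36*b*z^2 - 9*b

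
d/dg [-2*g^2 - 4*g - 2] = -4*g - 4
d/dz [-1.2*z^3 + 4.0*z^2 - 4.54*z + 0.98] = -3.6*z^2 + 8.0*z - 4.54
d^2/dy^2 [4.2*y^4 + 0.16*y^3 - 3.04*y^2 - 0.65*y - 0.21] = 50.4*y^2 + 0.96*y - 6.08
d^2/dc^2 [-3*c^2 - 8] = -6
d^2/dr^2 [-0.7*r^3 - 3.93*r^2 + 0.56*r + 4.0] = -4.2*r - 7.86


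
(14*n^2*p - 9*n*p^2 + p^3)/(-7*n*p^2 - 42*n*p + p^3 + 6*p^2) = (-2*n + p)/(p + 6)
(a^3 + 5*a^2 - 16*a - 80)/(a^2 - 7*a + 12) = (a^2 + 9*a + 20)/(a - 3)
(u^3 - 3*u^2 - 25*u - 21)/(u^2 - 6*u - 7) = u + 3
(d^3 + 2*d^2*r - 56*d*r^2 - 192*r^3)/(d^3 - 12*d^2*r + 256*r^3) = (-d - 6*r)/(-d + 8*r)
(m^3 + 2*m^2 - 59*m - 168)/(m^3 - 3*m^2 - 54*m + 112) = (m + 3)/(m - 2)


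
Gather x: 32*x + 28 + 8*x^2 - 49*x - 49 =8*x^2 - 17*x - 21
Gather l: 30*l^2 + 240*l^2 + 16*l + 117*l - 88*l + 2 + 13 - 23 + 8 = 270*l^2 + 45*l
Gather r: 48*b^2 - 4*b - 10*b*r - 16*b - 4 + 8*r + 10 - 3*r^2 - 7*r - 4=48*b^2 - 20*b - 3*r^2 + r*(1 - 10*b) + 2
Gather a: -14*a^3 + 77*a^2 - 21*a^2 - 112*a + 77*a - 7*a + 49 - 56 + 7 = -14*a^3 + 56*a^2 - 42*a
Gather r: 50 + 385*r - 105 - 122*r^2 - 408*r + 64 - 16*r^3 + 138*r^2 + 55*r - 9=-16*r^3 + 16*r^2 + 32*r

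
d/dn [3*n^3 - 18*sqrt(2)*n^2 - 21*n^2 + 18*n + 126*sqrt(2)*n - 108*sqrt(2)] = 9*n^2 - 36*sqrt(2)*n - 42*n + 18 + 126*sqrt(2)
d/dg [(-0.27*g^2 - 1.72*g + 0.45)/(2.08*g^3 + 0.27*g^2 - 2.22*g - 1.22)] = (0.5616*g^4 + 7.1552*g^3 - 1.7442*g^2 + 0.4158*g + 3.0974)/(4.3264*g^6 + 1.1232*g^5 - 9.1623*g^4 - 6.274*g^3 + 4.2696*g^2 + 5.4168*g + 1.4884)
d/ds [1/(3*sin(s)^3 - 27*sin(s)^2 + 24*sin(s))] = (-cos(s) + 6/tan(s) - 8*cos(s)/(3*sin(s)^2))/((sin(s) - 8)^2*(sin(s) - 1)^2)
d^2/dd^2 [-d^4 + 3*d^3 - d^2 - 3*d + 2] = -12*d^2 + 18*d - 2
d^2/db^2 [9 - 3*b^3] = -18*b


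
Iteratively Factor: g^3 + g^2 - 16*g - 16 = (g - 4)*(g^2 + 5*g + 4) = (g - 4)*(g + 4)*(g + 1)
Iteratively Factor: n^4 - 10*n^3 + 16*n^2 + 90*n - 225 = (n - 5)*(n^3 - 5*n^2 - 9*n + 45) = (n - 5)*(n + 3)*(n^2 - 8*n + 15) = (n - 5)*(n - 3)*(n + 3)*(n - 5)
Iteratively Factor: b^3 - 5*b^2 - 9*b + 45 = (b - 3)*(b^2 - 2*b - 15) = (b - 5)*(b - 3)*(b + 3)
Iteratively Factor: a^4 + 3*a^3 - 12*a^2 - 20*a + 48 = (a + 3)*(a^3 - 12*a + 16) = (a + 3)*(a + 4)*(a^2 - 4*a + 4) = (a - 2)*(a + 3)*(a + 4)*(a - 2)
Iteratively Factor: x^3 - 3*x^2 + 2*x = (x)*(x^2 - 3*x + 2) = x*(x - 2)*(x - 1)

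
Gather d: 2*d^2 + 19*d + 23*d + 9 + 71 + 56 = 2*d^2 + 42*d + 136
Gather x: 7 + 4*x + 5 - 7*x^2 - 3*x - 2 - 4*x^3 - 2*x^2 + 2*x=-4*x^3 - 9*x^2 + 3*x + 10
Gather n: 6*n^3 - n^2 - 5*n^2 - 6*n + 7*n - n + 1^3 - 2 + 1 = 6*n^3 - 6*n^2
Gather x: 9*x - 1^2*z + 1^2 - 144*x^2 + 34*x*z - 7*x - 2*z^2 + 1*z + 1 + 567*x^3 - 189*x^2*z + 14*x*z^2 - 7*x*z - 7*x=567*x^3 + x^2*(-189*z - 144) + x*(14*z^2 + 27*z - 5) - 2*z^2 + 2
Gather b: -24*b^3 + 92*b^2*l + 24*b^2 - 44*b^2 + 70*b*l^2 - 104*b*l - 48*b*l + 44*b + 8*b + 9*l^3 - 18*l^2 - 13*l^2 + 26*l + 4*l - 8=-24*b^3 + b^2*(92*l - 20) + b*(70*l^2 - 152*l + 52) + 9*l^3 - 31*l^2 + 30*l - 8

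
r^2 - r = r*(r - 1)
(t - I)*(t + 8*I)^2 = t^3 + 15*I*t^2 - 48*t + 64*I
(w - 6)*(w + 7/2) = w^2 - 5*w/2 - 21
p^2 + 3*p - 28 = (p - 4)*(p + 7)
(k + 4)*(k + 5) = k^2 + 9*k + 20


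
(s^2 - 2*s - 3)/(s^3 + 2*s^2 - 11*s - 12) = 1/(s + 4)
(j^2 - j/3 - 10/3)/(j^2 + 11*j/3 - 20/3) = (3*j^2 - j - 10)/(3*j^2 + 11*j - 20)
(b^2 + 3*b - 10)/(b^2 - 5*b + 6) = (b + 5)/(b - 3)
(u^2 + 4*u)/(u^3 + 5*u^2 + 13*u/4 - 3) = 4*u/(4*u^2 + 4*u - 3)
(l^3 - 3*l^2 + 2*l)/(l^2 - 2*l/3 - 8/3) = 3*l*(l - 1)/(3*l + 4)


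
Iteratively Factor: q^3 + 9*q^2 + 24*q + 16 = (q + 4)*(q^2 + 5*q + 4) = (q + 4)^2*(q + 1)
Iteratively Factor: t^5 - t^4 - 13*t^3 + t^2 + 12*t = (t - 1)*(t^4 - 13*t^2 - 12*t) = (t - 1)*(t + 3)*(t^3 - 3*t^2 - 4*t) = (t - 4)*(t - 1)*(t + 3)*(t^2 + t) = t*(t - 4)*(t - 1)*(t + 3)*(t + 1)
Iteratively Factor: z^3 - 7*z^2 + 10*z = (z - 2)*(z^2 - 5*z) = (z - 5)*(z - 2)*(z)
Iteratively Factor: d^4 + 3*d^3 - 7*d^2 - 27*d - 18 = (d + 2)*(d^3 + d^2 - 9*d - 9) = (d - 3)*(d + 2)*(d^2 + 4*d + 3) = (d - 3)*(d + 1)*(d + 2)*(d + 3)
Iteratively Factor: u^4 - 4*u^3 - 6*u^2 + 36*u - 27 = (u - 3)*(u^3 - u^2 - 9*u + 9) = (u - 3)^2*(u^2 + 2*u - 3) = (u - 3)^2*(u + 3)*(u - 1)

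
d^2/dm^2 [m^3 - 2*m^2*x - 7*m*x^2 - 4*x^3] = 6*m - 4*x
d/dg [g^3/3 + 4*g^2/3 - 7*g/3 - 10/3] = g^2 + 8*g/3 - 7/3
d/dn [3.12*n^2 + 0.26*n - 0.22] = 6.24*n + 0.26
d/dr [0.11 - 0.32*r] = -0.320000000000000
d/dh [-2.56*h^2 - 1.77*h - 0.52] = -5.12*h - 1.77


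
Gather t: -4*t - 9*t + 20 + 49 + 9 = 78 - 13*t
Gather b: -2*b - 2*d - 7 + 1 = -2*b - 2*d - 6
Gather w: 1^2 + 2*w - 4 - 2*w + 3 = 0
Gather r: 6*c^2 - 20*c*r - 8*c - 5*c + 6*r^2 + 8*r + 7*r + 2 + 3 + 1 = 6*c^2 - 13*c + 6*r^2 + r*(15 - 20*c) + 6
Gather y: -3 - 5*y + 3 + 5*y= 0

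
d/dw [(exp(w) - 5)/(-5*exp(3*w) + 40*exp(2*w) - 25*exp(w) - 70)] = ((exp(w) - 5)*(3*exp(2*w) - 16*exp(w) + 5) - exp(3*w) + 8*exp(2*w) - 5*exp(w) - 14)*exp(w)/(5*(exp(3*w) - 8*exp(2*w) + 5*exp(w) + 14)^2)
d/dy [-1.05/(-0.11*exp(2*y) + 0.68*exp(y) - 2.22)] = (0.714 - 0.231*exp(y))*exp(y)/(0.11*exp(2*y) - 0.68*exp(y) + 2.22)^2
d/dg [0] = 0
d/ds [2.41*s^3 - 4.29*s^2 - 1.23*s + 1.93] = 7.23*s^2 - 8.58*s - 1.23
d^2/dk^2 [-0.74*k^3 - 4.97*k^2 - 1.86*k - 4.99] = -4.44*k - 9.94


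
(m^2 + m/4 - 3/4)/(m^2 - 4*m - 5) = (m - 3/4)/(m - 5)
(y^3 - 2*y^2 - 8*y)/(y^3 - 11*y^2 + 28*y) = (y + 2)/(y - 7)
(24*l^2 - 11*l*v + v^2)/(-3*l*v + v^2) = (-8*l + v)/v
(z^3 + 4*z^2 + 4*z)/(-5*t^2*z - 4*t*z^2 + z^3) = (z^2 + 4*z + 4)/(-5*t^2 - 4*t*z + z^2)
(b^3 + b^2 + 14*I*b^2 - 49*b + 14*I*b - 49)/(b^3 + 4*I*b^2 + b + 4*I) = (b^3 + b^2*(1 + 14*I) + b*(-49 + 14*I) - 49)/(b^3 + 4*I*b^2 + b + 4*I)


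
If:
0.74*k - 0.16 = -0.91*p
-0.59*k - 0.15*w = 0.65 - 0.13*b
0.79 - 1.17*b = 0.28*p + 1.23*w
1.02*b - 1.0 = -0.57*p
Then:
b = 0.42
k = -1.01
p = 1.00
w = 0.01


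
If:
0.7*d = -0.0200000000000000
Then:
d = -0.03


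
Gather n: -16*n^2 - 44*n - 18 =-16*n^2 - 44*n - 18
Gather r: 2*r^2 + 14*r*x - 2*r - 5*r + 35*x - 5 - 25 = 2*r^2 + r*(14*x - 7) + 35*x - 30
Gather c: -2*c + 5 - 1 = 4 - 2*c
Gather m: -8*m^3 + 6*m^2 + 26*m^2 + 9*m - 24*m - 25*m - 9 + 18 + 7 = -8*m^3 + 32*m^2 - 40*m + 16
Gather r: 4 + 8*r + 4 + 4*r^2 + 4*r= 4*r^2 + 12*r + 8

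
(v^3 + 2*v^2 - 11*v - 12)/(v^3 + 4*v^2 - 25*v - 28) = (v^2 + v - 12)/(v^2 + 3*v - 28)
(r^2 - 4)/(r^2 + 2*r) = (r - 2)/r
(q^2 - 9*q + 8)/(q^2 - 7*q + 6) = (q - 8)/(q - 6)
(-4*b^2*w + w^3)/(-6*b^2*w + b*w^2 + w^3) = (2*b + w)/(3*b + w)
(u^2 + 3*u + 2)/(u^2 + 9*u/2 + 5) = 2*(u + 1)/(2*u + 5)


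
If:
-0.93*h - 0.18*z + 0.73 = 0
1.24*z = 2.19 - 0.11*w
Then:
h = 0.78494623655914 - 0.193548387096774*z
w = 19.9090909090909 - 11.2727272727273*z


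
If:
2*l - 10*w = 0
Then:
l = 5*w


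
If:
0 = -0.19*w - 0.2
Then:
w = -1.05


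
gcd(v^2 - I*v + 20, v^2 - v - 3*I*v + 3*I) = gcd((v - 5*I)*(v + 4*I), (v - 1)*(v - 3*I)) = 1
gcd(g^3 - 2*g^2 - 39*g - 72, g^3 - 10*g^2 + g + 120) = g^2 - 5*g - 24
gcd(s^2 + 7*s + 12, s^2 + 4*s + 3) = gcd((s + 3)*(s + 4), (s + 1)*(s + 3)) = s + 3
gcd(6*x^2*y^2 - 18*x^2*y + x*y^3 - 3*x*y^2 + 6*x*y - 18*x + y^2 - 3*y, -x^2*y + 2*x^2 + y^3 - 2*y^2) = 1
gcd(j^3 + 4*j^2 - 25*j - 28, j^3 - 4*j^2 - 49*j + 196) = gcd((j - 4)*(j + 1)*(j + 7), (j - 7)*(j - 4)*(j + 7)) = j^2 + 3*j - 28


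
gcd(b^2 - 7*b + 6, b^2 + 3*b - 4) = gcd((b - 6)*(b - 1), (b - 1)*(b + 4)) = b - 1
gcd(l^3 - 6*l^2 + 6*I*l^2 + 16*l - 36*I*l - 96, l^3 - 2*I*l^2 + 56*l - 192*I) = l + 8*I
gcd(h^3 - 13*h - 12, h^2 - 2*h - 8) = h - 4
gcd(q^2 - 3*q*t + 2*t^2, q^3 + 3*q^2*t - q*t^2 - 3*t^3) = q - t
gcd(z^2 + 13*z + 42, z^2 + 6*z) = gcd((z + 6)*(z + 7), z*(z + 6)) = z + 6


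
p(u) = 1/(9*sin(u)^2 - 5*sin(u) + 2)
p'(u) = (-18*sin(u)*cos(u) + 5*cos(u))/(9*sin(u)^2 - 5*sin(u) + 2)^2 = (5 - 18*sin(u))*cos(u)/(9*sin(u)^2 - 5*sin(u) + 2)^2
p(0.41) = 0.70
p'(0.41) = -0.97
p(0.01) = 0.51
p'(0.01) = 1.27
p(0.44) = 0.67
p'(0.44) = -1.07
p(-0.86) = 0.09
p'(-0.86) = 0.10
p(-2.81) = 0.22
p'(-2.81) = -0.49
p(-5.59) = 0.40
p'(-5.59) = -0.81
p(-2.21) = 0.08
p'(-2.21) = -0.08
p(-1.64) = 0.06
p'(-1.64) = -0.01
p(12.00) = 0.14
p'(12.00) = 0.23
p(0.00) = 0.50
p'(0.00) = 1.25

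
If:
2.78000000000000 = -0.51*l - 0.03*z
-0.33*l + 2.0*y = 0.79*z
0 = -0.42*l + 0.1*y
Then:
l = -3.40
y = -14.30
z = -34.78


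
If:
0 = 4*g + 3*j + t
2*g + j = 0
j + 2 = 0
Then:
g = 1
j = -2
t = 2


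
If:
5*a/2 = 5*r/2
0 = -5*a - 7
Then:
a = -7/5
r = -7/5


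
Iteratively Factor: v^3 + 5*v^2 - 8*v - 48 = (v + 4)*(v^2 + v - 12) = (v - 3)*(v + 4)*(v + 4)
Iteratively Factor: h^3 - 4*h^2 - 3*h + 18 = (h + 2)*(h^2 - 6*h + 9) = (h - 3)*(h + 2)*(h - 3)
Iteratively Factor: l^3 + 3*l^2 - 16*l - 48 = (l + 3)*(l^2 - 16) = (l - 4)*(l + 3)*(l + 4)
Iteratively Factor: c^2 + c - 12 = (c + 4)*(c - 3)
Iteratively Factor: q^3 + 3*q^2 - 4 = (q - 1)*(q^2 + 4*q + 4) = (q - 1)*(q + 2)*(q + 2)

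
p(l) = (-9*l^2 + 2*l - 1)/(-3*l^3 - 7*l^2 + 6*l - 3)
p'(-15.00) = -0.02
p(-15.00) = -0.24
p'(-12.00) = -0.03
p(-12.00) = -0.32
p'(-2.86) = -49.70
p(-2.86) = 11.10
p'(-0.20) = -0.51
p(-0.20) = 0.39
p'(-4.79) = -0.89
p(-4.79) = -1.58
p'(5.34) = -0.05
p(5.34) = 0.39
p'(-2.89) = -66.03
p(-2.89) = 12.82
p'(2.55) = -0.17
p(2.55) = 0.66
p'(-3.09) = -189212.47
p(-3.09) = -693.90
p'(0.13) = 0.80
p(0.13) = 0.38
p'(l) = (2 - 18*l)/(-3*l^3 - 7*l^2 + 6*l - 3) + (-9*l^2 + 2*l - 1)*(9*l^2 + 14*l - 6)/(-3*l^3 - 7*l^2 + 6*l - 3)^2 = l*(-27*l^3 + 12*l^2 - 49*l + 40)/(9*l^6 + 42*l^5 + 13*l^4 - 66*l^3 + 78*l^2 - 36*l + 9)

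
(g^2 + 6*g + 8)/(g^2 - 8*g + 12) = (g^2 + 6*g + 8)/(g^2 - 8*g + 12)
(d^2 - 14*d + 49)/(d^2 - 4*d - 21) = (d - 7)/(d + 3)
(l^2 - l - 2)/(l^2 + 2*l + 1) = (l - 2)/(l + 1)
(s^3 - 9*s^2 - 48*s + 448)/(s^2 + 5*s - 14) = (s^2 - 16*s + 64)/(s - 2)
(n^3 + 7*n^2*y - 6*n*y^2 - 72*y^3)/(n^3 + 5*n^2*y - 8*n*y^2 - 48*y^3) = (n + 6*y)/(n + 4*y)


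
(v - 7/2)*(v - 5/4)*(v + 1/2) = v^3 - 17*v^2/4 + 2*v + 35/16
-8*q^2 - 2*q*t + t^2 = (-4*q + t)*(2*q + t)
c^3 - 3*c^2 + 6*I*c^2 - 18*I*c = c*(c - 3)*(c + 6*I)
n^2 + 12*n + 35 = (n + 5)*(n + 7)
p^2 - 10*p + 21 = (p - 7)*(p - 3)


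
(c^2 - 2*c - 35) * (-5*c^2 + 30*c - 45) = -5*c^4 + 40*c^3 + 70*c^2 - 960*c + 1575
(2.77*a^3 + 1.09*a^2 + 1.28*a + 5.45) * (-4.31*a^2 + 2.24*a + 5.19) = -11.9387*a^5 + 1.5069*a^4 + 11.3011*a^3 - 14.9652*a^2 + 18.8512*a + 28.2855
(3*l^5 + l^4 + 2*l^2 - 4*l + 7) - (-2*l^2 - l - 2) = 3*l^5 + l^4 + 4*l^2 - 3*l + 9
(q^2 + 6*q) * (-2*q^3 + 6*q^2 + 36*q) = -2*q^5 - 6*q^4 + 72*q^3 + 216*q^2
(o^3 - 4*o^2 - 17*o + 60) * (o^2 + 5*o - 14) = o^5 + o^4 - 51*o^3 + 31*o^2 + 538*o - 840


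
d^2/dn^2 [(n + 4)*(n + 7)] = 2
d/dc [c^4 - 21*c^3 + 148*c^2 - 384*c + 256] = 4*c^3 - 63*c^2 + 296*c - 384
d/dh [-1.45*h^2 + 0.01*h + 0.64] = 0.01 - 2.9*h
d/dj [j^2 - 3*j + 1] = 2*j - 3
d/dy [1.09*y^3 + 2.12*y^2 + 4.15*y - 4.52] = 3.27*y^2 + 4.24*y + 4.15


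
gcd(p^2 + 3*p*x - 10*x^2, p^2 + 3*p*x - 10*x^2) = -p^2 - 3*p*x + 10*x^2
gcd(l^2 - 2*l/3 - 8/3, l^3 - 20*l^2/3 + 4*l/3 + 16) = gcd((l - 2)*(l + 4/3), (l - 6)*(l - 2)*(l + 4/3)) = l^2 - 2*l/3 - 8/3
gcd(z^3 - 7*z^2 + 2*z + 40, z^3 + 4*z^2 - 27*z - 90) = z - 5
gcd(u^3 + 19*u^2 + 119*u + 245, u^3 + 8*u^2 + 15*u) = u + 5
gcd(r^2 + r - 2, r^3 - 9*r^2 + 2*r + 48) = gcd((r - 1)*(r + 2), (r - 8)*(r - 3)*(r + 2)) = r + 2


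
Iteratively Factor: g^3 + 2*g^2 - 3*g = (g + 3)*(g^2 - g) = g*(g + 3)*(g - 1)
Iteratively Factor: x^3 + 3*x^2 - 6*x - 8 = (x - 2)*(x^2 + 5*x + 4) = (x - 2)*(x + 1)*(x + 4)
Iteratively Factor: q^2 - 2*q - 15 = (q + 3)*(q - 5)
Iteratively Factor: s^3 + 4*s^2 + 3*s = (s + 3)*(s^2 + s) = (s + 1)*(s + 3)*(s)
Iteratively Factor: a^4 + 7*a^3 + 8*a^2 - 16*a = (a + 4)*(a^3 + 3*a^2 - 4*a) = a*(a + 4)*(a^2 + 3*a - 4) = a*(a + 4)^2*(a - 1)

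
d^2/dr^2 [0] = 0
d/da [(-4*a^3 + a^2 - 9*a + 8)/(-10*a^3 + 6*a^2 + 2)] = (-7*a^4 - 90*a^3 + 135*a^2 - 46*a - 9)/(2*(25*a^6 - 30*a^5 + 9*a^4 - 10*a^3 + 6*a^2 + 1))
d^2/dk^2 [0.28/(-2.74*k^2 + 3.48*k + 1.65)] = (-4.204256*k^2 + 5.339712*k + 0.28*(5.48*k - 3.48)*(10.96*k - 6.96) + 2.53176)/(-2.74*k^2 + 3.48*k + 1.65)^3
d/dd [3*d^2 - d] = 6*d - 1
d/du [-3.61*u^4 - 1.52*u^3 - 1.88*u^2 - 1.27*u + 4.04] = -14.44*u^3 - 4.56*u^2 - 3.76*u - 1.27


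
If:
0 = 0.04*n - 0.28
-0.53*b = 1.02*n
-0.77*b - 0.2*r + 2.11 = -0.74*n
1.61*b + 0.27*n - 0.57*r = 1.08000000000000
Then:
No Solution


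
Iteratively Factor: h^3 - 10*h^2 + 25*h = (h)*(h^2 - 10*h + 25) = h*(h - 5)*(h - 5)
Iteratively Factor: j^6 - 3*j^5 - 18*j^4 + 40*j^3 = (j + 4)*(j^5 - 7*j^4 + 10*j^3) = (j - 2)*(j + 4)*(j^4 - 5*j^3) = j*(j - 2)*(j + 4)*(j^3 - 5*j^2) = j*(j - 5)*(j - 2)*(j + 4)*(j^2) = j^2*(j - 5)*(j - 2)*(j + 4)*(j)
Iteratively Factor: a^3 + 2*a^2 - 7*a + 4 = (a - 1)*(a^2 + 3*a - 4) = (a - 1)*(a + 4)*(a - 1)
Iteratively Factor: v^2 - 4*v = (v - 4)*(v)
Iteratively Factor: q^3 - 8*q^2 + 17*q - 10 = (q - 1)*(q^2 - 7*q + 10) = (q - 2)*(q - 1)*(q - 5)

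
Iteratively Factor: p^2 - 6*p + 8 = (p - 4)*(p - 2)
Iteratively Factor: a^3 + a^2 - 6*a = (a)*(a^2 + a - 6) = a*(a - 2)*(a + 3)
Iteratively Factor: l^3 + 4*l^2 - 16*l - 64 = (l - 4)*(l^2 + 8*l + 16) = (l - 4)*(l + 4)*(l + 4)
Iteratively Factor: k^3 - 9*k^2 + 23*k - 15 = (k - 3)*(k^2 - 6*k + 5) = (k - 3)*(k - 1)*(k - 5)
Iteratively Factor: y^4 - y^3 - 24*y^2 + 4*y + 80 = (y - 5)*(y^3 + 4*y^2 - 4*y - 16) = (y - 5)*(y - 2)*(y^2 + 6*y + 8) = (y - 5)*(y - 2)*(y + 4)*(y + 2)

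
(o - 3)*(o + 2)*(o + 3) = o^3 + 2*o^2 - 9*o - 18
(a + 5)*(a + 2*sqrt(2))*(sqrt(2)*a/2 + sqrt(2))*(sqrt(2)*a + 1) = a^4 + 5*sqrt(2)*a^3/2 + 7*a^3 + 12*a^2 + 35*sqrt(2)*a^2/2 + 14*a + 25*sqrt(2)*a + 20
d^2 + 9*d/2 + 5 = (d + 2)*(d + 5/2)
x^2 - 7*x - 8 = (x - 8)*(x + 1)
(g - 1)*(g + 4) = g^2 + 3*g - 4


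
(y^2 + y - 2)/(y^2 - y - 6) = (y - 1)/(y - 3)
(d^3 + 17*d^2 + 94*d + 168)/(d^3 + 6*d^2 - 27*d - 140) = (d + 6)/(d - 5)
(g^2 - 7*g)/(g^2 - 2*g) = (g - 7)/(g - 2)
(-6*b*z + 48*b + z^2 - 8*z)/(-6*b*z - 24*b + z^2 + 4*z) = (z - 8)/(z + 4)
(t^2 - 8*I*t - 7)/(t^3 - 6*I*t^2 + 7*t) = (t - I)/(t*(t + I))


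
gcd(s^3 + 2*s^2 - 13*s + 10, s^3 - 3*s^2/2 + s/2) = s - 1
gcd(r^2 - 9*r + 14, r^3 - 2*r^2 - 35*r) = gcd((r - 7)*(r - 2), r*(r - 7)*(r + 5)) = r - 7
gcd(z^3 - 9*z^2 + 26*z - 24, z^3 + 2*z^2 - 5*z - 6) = z - 2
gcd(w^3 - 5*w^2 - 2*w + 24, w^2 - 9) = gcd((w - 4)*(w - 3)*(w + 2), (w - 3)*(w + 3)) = w - 3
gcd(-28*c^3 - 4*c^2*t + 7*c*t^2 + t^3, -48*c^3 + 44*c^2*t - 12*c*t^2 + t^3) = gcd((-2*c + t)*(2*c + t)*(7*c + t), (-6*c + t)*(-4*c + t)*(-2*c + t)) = -2*c + t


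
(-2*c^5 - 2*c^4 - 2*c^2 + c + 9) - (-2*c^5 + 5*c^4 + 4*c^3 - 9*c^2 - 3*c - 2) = -7*c^4 - 4*c^3 + 7*c^2 + 4*c + 11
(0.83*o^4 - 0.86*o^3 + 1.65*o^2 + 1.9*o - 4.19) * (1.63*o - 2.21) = 1.3529*o^5 - 3.2361*o^4 + 4.5901*o^3 - 0.5495*o^2 - 11.0287*o + 9.2599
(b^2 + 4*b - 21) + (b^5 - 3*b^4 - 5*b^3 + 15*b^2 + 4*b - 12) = b^5 - 3*b^4 - 5*b^3 + 16*b^2 + 8*b - 33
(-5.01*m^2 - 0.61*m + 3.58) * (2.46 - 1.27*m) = 6.3627*m^3 - 11.5499*m^2 - 6.0472*m + 8.8068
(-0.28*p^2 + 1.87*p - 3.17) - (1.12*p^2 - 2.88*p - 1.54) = -1.4*p^2 + 4.75*p - 1.63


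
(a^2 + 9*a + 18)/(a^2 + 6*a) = (a + 3)/a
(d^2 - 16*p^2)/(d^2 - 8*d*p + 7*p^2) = (d^2 - 16*p^2)/(d^2 - 8*d*p + 7*p^2)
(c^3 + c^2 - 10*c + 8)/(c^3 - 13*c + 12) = (c - 2)/(c - 3)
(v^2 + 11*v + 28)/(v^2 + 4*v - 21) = (v + 4)/(v - 3)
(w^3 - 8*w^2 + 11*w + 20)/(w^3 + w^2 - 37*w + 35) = (w^2 - 3*w - 4)/(w^2 + 6*w - 7)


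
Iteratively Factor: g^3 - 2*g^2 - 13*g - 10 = (g + 1)*(g^2 - 3*g - 10) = (g + 1)*(g + 2)*(g - 5)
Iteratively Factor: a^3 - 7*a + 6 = (a + 3)*(a^2 - 3*a + 2) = (a - 1)*(a + 3)*(a - 2)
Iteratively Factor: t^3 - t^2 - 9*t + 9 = (t + 3)*(t^2 - 4*t + 3) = (t - 1)*(t + 3)*(t - 3)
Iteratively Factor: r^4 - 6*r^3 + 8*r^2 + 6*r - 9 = (r - 3)*(r^3 - 3*r^2 - r + 3) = (r - 3)*(r - 1)*(r^2 - 2*r - 3) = (r - 3)^2*(r - 1)*(r + 1)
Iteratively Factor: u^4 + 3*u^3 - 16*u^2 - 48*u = (u - 4)*(u^3 + 7*u^2 + 12*u) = u*(u - 4)*(u^2 + 7*u + 12) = u*(u - 4)*(u + 3)*(u + 4)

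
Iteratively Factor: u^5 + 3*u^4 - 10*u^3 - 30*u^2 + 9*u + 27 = (u + 3)*(u^4 - 10*u^2 + 9) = (u + 3)^2*(u^3 - 3*u^2 - u + 3) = (u + 1)*(u + 3)^2*(u^2 - 4*u + 3) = (u - 1)*(u + 1)*(u + 3)^2*(u - 3)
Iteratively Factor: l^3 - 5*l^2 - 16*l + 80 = (l + 4)*(l^2 - 9*l + 20) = (l - 5)*(l + 4)*(l - 4)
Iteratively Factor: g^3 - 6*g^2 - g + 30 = (g - 3)*(g^2 - 3*g - 10) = (g - 5)*(g - 3)*(g + 2)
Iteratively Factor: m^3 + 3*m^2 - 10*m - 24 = (m - 3)*(m^2 + 6*m + 8) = (m - 3)*(m + 4)*(m + 2)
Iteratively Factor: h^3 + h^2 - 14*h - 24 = (h - 4)*(h^2 + 5*h + 6) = (h - 4)*(h + 3)*(h + 2)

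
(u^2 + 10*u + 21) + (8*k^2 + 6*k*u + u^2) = 8*k^2 + 6*k*u + 2*u^2 + 10*u + 21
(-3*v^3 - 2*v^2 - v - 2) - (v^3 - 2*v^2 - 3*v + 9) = -4*v^3 + 2*v - 11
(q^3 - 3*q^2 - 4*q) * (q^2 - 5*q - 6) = q^5 - 8*q^4 + 5*q^3 + 38*q^2 + 24*q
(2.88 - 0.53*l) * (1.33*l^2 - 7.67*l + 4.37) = -0.7049*l^3 + 7.8955*l^2 - 24.4057*l + 12.5856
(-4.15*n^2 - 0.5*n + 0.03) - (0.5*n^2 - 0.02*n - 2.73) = -4.65*n^2 - 0.48*n + 2.76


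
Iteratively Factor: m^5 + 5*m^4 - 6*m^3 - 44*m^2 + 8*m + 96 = (m - 2)*(m^4 + 7*m^3 + 8*m^2 - 28*m - 48) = (m - 2)^2*(m^3 + 9*m^2 + 26*m + 24) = (m - 2)^2*(m + 4)*(m^2 + 5*m + 6) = (m - 2)^2*(m + 3)*(m + 4)*(m + 2)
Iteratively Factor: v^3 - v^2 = (v)*(v^2 - v) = v*(v - 1)*(v)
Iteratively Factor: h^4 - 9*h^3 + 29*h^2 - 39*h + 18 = (h - 3)*(h^3 - 6*h^2 + 11*h - 6) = (h - 3)*(h - 1)*(h^2 - 5*h + 6) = (h - 3)^2*(h - 1)*(h - 2)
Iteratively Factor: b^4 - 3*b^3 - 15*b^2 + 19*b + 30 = (b - 5)*(b^3 + 2*b^2 - 5*b - 6) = (b - 5)*(b - 2)*(b^2 + 4*b + 3) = (b - 5)*(b - 2)*(b + 3)*(b + 1)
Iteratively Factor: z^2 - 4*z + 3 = (z - 3)*(z - 1)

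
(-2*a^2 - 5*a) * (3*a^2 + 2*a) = -6*a^4 - 19*a^3 - 10*a^2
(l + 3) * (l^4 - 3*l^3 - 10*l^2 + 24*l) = l^5 - 19*l^3 - 6*l^2 + 72*l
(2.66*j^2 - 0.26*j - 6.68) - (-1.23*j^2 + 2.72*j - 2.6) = 3.89*j^2 - 2.98*j - 4.08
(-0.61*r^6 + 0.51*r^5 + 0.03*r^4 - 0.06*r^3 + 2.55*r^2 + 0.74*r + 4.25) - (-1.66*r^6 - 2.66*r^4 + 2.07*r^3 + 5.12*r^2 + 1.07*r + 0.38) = 1.05*r^6 + 0.51*r^5 + 2.69*r^4 - 2.13*r^3 - 2.57*r^2 - 0.33*r + 3.87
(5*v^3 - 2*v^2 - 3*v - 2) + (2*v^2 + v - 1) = 5*v^3 - 2*v - 3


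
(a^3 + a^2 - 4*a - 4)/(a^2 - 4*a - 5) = (a^2 - 4)/(a - 5)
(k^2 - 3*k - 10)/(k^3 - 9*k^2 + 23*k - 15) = (k + 2)/(k^2 - 4*k + 3)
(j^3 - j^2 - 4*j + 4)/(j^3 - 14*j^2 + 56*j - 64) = (j^2 + j - 2)/(j^2 - 12*j + 32)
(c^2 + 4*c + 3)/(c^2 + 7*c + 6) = (c + 3)/(c + 6)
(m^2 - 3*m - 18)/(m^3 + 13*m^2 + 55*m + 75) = (m - 6)/(m^2 + 10*m + 25)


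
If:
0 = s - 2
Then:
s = 2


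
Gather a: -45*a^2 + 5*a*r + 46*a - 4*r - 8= -45*a^2 + a*(5*r + 46) - 4*r - 8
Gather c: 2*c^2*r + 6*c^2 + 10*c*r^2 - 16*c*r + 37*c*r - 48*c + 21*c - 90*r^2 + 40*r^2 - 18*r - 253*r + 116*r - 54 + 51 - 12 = c^2*(2*r + 6) + c*(10*r^2 + 21*r - 27) - 50*r^2 - 155*r - 15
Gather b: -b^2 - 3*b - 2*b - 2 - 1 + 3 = -b^2 - 5*b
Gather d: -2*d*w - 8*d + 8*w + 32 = d*(-2*w - 8) + 8*w + 32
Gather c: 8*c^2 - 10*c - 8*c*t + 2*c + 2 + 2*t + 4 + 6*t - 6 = 8*c^2 + c*(-8*t - 8) + 8*t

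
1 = 1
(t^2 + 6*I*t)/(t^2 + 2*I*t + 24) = t/(t - 4*I)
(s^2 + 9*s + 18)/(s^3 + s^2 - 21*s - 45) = (s + 6)/(s^2 - 2*s - 15)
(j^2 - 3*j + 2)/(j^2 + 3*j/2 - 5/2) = 2*(j - 2)/(2*j + 5)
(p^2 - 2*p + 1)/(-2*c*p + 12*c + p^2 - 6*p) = (-p^2 + 2*p - 1)/(2*c*p - 12*c - p^2 + 6*p)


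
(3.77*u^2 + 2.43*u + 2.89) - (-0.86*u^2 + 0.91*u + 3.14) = 4.63*u^2 + 1.52*u - 0.25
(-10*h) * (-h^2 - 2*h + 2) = 10*h^3 + 20*h^2 - 20*h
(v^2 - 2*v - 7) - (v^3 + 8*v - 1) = -v^3 + v^2 - 10*v - 6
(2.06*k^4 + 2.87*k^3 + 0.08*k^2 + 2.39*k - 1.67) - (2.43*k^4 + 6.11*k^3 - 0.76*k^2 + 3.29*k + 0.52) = -0.37*k^4 - 3.24*k^3 + 0.84*k^2 - 0.9*k - 2.19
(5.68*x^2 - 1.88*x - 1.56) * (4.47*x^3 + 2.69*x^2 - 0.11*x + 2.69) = 25.3896*x^5 + 6.8756*x^4 - 12.6552*x^3 + 11.2896*x^2 - 4.8856*x - 4.1964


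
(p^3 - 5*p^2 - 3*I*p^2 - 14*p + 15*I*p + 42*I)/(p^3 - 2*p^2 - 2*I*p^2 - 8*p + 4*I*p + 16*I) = (p^2 - p*(7 + 3*I) + 21*I)/(p^2 - 2*p*(2 + I) + 8*I)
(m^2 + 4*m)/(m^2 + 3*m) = (m + 4)/(m + 3)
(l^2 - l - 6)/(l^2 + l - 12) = (l + 2)/(l + 4)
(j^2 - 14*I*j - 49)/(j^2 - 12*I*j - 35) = (j - 7*I)/(j - 5*I)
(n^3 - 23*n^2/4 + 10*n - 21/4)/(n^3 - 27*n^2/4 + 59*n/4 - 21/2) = (n - 1)/(n - 2)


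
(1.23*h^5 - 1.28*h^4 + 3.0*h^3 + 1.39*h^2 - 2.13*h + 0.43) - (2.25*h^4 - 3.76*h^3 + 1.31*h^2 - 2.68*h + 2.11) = 1.23*h^5 - 3.53*h^4 + 6.76*h^3 + 0.0799999999999998*h^2 + 0.55*h - 1.68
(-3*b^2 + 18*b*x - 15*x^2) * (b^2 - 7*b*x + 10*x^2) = -3*b^4 + 39*b^3*x - 171*b^2*x^2 + 285*b*x^3 - 150*x^4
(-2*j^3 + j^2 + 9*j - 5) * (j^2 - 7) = -2*j^5 + j^4 + 23*j^3 - 12*j^2 - 63*j + 35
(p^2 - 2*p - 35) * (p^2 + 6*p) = p^4 + 4*p^3 - 47*p^2 - 210*p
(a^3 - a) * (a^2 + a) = a^5 + a^4 - a^3 - a^2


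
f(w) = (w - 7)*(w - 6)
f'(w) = 2*w - 13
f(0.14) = 40.20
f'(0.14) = -12.72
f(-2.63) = 83.11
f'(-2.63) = -18.26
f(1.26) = 27.21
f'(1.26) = -10.48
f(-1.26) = 59.97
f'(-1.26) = -15.52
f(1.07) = 29.23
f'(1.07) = -10.86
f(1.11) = 28.80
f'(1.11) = -10.78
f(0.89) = 31.22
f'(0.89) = -11.22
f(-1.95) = 71.15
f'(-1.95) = -16.90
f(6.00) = 0.00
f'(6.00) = -1.00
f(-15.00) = 462.00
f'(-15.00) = -43.00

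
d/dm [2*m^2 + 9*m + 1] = 4*m + 9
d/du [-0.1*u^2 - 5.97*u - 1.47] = -0.2*u - 5.97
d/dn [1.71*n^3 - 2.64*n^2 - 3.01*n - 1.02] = 5.13*n^2 - 5.28*n - 3.01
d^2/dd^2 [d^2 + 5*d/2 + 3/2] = 2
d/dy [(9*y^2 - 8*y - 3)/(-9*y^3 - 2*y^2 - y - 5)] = (81*y^4 - 144*y^3 - 106*y^2 - 102*y + 37)/(81*y^6 + 36*y^5 + 22*y^4 + 94*y^3 + 21*y^2 + 10*y + 25)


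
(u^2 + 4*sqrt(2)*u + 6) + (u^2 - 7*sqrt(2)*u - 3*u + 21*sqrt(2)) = 2*u^2 - 3*sqrt(2)*u - 3*u + 6 + 21*sqrt(2)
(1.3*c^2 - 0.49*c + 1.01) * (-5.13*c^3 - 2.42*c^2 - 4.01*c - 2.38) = -6.669*c^5 - 0.6323*c^4 - 9.2085*c^3 - 3.5733*c^2 - 2.8839*c - 2.4038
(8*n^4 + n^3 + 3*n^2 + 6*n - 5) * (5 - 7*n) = -56*n^5 + 33*n^4 - 16*n^3 - 27*n^2 + 65*n - 25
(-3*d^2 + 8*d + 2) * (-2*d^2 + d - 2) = 6*d^4 - 19*d^3 + 10*d^2 - 14*d - 4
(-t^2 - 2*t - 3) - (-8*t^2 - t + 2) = 7*t^2 - t - 5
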